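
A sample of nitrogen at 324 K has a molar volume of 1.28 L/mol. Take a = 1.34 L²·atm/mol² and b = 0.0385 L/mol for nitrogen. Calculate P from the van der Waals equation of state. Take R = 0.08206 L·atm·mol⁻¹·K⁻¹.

P = RT/(V_m − b) − a/V_m²
RT/(V_m − b) = (0.08206)(324)/(1.28 − 0.0385) = 26.587/1.2415 = 21.415 atm
a/V_m² = 1.34/(1.28)² = 0.81787 atm
P = 21.415 − 0.81787 = 20.60 atm

P ≈ 20.60 atm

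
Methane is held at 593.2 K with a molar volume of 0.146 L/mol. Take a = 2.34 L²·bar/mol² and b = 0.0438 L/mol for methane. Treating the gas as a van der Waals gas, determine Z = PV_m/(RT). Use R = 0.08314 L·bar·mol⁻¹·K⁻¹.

P = RT/(V_m − b) − a/V_m² = (0.08314)(593.2)/(0.146 − 0.0438) − 2.34/(0.146)²
  = 49.319/0.10220 − 109.78 = 482.57 − 109.78 = 372.79 bar
Z = PV_m/(RT) = (372.79)(0.146)/((0.08314)(593.2)) = 54.427/49.319 = 1.104

Z ≈ 1.104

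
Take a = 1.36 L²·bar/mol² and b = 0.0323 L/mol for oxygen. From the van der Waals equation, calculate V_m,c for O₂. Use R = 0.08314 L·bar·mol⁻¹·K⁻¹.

For a van der Waals gas, V_m,c = 3b.
V_m,c = 3×0.0323 = 0.09690 L/mol

V_m,c ≈ 0.09690 L/mol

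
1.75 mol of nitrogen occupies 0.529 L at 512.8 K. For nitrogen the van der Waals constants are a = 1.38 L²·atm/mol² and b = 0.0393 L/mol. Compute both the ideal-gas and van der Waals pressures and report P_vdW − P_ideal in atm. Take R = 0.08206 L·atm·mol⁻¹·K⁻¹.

Ideal: P_ideal = nRT/V = (1.75)(0.08206)(512.8)/0.529 = 139.207 atm
vdW: P = nRT/(V − nb) − a n²/V² = 73.6406/0.460225 − 4.22625/0.279841 = 160.010 − 15.1023 = 144.908 atm
ΔP = 144.908 − 139.207 = 5.70 atm

ΔP ≈ 5.70 atm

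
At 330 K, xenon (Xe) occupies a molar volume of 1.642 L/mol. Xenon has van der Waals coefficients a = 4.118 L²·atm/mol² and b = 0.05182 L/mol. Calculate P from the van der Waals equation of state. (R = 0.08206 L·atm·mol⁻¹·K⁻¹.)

P ≈ 15.50 atm

P = RT/(V_m − b) − a/V_m²
RT/(V_m − b) = (0.08206)(330)/(1.642 − 0.05182) = 27.080/1.5902 = 17.029 atm
a/V_m² = 4.118/(1.642)² = 1.5274 atm
P = 17.029 − 1.5274 = 15.50 atm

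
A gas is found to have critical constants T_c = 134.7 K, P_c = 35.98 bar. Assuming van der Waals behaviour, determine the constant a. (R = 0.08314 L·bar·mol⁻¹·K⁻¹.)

From T_c = 8a/(27Rb) and P_c = a/(27b²): a = 27 R² T_c²/(64 P_c).
a = 27×(0.08314)²×(134.7)²/(64×35.98) = 3386.2/2302.7 = 1.471 L²·bar/mol²

a ≈ 1.471 L²·bar/mol²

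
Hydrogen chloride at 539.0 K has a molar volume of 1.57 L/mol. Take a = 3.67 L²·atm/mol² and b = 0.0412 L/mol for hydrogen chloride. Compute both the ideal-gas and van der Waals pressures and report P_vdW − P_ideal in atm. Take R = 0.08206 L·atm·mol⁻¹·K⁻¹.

ΔP ≈ -0.730 atm

Ideal: P_ideal = RT/V_m = (0.08206)(539.0)/1.57 = 28.1722 atm
vdW: P = RT/(V_m − b) − a/V_m² = 44.2303/1.52880 − 3.67/2.46490 = 28.9314 − 1.48890 = 27.4425 atm
ΔP = 27.4425 − 28.1722 = -0.730 atm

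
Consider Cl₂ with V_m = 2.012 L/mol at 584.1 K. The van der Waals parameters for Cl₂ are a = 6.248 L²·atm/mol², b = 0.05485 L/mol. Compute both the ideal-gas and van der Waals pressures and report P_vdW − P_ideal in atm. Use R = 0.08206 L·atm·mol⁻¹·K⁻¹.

Ideal: P_ideal = RT/V_m = (0.08206)(584.1)/2.012 = 23.8227 atm
vdW: P = RT/(V_m − b) − a/V_m² = 47.9312/1.95715 − 6.248/4.04814 = 24.4903 − 1.54342 = 22.9469 atm
ΔP = 22.9469 − 23.8227 = -0.876 atm

ΔP ≈ -0.876 atm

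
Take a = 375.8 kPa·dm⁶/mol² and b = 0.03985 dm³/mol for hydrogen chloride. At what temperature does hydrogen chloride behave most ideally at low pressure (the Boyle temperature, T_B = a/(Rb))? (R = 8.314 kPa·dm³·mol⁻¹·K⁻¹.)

T_B ≈ 1134 K

For a van der Waals gas the second virial coefficient B₂ = b − a/(RT) vanishes at T_B = a/(Rb).
T_B = 375.8/(8.314×0.03985) = 375.8/0.33131 = 1134 K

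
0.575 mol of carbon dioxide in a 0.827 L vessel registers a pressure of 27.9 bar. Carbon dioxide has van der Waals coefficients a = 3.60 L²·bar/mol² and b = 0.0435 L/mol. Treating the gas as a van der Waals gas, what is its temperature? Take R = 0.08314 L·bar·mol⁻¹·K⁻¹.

T = (P + a n²/V²)(V − nb)/(nR)
P + a n²/V² = 27.9 + (3.60)(0.575)²/(0.827)² = 29.640 bar
V − nb = 0.827 − (0.575)(0.0435) = 0.80199 L
T = (29.640)(0.80199)/((0.575)(0.08314)) = 497.2 K

T ≈ 497.2 K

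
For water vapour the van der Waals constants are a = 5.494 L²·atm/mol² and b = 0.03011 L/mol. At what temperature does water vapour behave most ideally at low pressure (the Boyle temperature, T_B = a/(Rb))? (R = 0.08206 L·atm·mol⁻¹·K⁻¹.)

T_B ≈ 2224 K

For a van der Waals gas the second virial coefficient B₂ = b − a/(RT) vanishes at T_B = a/(Rb).
T_B = 5.494/(0.08206×0.03011) = 5.494/0.0024708 = 2224 K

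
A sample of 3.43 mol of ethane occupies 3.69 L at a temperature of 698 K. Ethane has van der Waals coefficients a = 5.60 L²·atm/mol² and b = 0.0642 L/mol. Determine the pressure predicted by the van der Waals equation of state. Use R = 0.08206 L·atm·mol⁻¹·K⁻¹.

P ≈ 51.78 atm

P = nRT/(V − nb) − a n²/V²
nRT/(V − nb) = (3.43)(0.08206)(698)/(3.69 − 3.43×0.0642) = 196.46/3.4698 = 56.620 atm
a n²/V² = (5.60)(3.43)²/(3.69)² = 4.8386 atm
P = 56.620 − 4.8386 = 51.78 atm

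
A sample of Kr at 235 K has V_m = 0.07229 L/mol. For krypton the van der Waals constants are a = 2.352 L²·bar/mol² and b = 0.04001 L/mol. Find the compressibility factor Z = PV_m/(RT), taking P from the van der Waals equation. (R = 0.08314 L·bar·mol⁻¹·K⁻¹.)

Z ≈ 0.5742

P = RT/(V_m − b) − a/V_m² = (0.08314)(235)/(0.07229 − 0.04001) − 2.352/(0.07229)²
  = 19.538/0.032280 − 450.07 = 605.27 − 450.07 = 155.20 bar
Z = PV_m/(RT) = (155.20)(0.07229)/((0.08314)(235)) = 11.219/19.538 = 0.5742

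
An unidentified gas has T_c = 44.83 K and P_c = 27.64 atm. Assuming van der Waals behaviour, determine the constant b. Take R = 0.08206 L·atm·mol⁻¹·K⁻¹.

From T_c = 8a/(27Rb) and P_c = a/(27b²): b = R T_c/(8 P_c).
b = (0.08206)(44.83)/(8×27.64) = 3.6787/221.12 = 0.01664 L/mol

b ≈ 0.01664 L/mol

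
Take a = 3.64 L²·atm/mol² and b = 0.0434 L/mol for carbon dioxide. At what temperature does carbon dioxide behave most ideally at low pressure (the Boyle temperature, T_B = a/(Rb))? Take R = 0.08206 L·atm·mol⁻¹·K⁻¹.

T_B ≈ 1022 K

For a van der Waals gas the second virial coefficient B₂ = b − a/(RT) vanishes at T_B = a/(Rb).
T_B = 3.64/(0.08206×0.0434) = 3.64/0.0035614 = 1022 K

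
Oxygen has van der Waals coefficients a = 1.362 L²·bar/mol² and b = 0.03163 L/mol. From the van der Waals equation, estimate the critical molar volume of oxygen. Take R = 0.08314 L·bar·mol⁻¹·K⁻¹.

V_m,c ≈ 0.09489 L/mol

For a van der Waals gas, V_m,c = 3b.
V_m,c = 3×0.03163 = 0.09489 L/mol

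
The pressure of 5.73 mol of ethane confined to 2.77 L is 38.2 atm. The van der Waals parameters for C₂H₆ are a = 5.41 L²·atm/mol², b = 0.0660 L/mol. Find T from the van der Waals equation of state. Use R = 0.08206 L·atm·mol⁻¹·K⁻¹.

T = (P + a n²/V²)(V − nb)/(nR)
P + a n²/V² = 38.2 + (5.41)(5.73)²/(2.77)² = 61.350 atm
V − nb = 2.77 − (5.73)(0.0660) = 2.3918 L
T = (61.350)(2.3918)/((5.73)(0.08206)) = 312.1 K

T ≈ 312.1 K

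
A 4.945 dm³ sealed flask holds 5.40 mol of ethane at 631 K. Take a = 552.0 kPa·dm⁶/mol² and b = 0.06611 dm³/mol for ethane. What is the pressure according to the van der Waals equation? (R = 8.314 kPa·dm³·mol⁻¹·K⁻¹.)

P ≈ 5516 kPa

P = nRT/(V − nb) − a n²/V²
nRT/(V − nb) = (5.40)(8.314)(631)/(4.945 − 5.40×0.06611) = 28329/4.5880 = 6174.6 kPa
a n²/V² = (552.0)(5.40)²/(4.945)² = 658.25 kPa
P = 6174.6 − 658.25 = 5516 kPa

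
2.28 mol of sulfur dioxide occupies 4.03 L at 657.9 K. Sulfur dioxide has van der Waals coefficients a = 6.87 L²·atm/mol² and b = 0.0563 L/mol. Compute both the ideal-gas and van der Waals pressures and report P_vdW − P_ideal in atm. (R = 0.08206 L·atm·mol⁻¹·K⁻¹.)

ΔP ≈ -1.194 atm

Ideal: P_ideal = nRT/V = (2.28)(0.08206)(657.9)/4.03 = 30.5437 atm
vdW: P = nRT/(V − nb) − a n²/V² = 123.091/3.90164 − 35.7130/16.2409 = 31.5485 − 2.19895 = 29.3496 atm
ΔP = 29.3496 − 30.5437 = -1.194 atm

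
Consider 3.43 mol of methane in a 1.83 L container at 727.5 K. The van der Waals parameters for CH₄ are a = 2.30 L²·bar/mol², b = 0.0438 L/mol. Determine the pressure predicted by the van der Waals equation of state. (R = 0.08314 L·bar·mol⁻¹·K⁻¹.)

P = nRT/(V − nb) − a n²/V²
nRT/(V − nb) = (3.43)(0.08314)(727.5)/(1.83 − 3.43×0.0438) = 207.46/1.6798 = 123.50 bar
a n²/V² = (2.30)(3.43)²/(1.83)² = 8.0800 bar
P = 123.50 − 8.0800 = 115.4 bar

P ≈ 115.4 bar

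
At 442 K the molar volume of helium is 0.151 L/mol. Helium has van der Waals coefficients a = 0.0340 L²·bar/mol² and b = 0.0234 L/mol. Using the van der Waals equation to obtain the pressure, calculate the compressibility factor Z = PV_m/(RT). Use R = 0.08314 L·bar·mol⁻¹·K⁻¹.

Z ≈ 1.177

P = RT/(V_m − b) − a/V_m² = (0.08314)(442)/(0.151 − 0.0234) − 0.0340/(0.151)²
  = 36.748/0.12760 − 1.4912 = 287.99 − 1.4912 = 286.50 bar
Z = PV_m/(RT) = (286.50)(0.151)/((0.08314)(442)) = 43.262/36.748 = 1.177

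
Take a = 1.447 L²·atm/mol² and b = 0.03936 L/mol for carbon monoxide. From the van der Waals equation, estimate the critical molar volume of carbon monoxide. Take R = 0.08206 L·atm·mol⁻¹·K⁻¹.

For a van der Waals gas, V_m,c = 3b.
V_m,c = 3×0.03936 = 0.1181 L/mol

V_m,c ≈ 0.1181 L/mol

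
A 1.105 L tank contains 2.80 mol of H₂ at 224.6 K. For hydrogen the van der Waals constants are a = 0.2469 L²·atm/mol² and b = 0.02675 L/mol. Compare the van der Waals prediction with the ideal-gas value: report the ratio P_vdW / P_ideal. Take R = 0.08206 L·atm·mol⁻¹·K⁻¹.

P_vdW / P_ideal ≈ 1.039

Ideal: P_ideal = nRT/V = (2.80)(0.08206)(224.6)/1.105 = 46.7022 atm
vdW: P = nRT/(V − nb) − a n²/V² = 51.6059/1.03010 − 1.93570/1.22103 = 50.0980 − 1.58530 = 48.5127 atm
Ratio = 48.5127/46.7022 = 1.039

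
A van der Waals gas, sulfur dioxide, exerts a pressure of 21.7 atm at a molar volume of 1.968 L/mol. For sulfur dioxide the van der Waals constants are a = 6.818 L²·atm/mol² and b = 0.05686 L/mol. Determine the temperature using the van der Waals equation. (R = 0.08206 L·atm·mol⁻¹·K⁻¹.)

T = (P + a/V_m²)(V_m − b)/R
P + a/V_m² = 21.7 + 6.818/(1.968)² = 23.460 atm
V_m − b = 1.968 − 0.05686 = 1.9111 L/mol
T = (23.460)(1.9111)/0.08206 = 546.4 K

T ≈ 546.4 K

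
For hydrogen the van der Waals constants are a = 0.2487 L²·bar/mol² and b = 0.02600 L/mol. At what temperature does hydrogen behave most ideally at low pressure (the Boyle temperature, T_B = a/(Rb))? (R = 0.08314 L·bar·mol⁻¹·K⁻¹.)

T_B ≈ 115.1 K

For a van der Waals gas the second virial coefficient B₂ = b − a/(RT) vanishes at T_B = a/(Rb).
T_B = 0.2487/(0.08314×0.02600) = 0.2487/0.0021616 = 115.1 K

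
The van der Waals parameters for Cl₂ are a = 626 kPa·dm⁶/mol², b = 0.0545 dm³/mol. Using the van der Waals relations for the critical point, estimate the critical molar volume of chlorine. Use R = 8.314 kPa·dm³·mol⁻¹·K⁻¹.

For a van der Waals gas, V_m,c = 3b.
V_m,c = 3×0.0545 = 0.1635 dm³/mol

V_m,c ≈ 0.1635 dm³/mol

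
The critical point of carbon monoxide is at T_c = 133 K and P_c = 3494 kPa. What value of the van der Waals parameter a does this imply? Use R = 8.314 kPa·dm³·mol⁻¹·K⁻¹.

a ≈ 147.6 kPa·dm⁶/mol²

From T_c = 8a/(27Rb) and P_c = a/(27b²): a = 27 R² T_c²/(64 P_c).
a = 27×(8.314)²×(133)²/(64×3494) = 33013159/223616 = 147.6 kPa·dm⁶/mol²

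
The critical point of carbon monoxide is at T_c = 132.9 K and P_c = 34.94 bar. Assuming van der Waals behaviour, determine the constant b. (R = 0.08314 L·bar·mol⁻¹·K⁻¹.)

From T_c = 8a/(27Rb) and P_c = a/(27b²): b = R T_c/(8 P_c).
b = (0.08314)(132.9)/(8×34.94) = 11.049/279.52 = 0.03953 L/mol

b ≈ 0.03953 L/mol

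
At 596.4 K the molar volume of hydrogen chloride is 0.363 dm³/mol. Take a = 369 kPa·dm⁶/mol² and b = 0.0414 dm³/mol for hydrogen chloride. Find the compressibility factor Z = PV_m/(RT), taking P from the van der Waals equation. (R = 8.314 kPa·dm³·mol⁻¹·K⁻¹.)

Z ≈ 0.9237

P = RT/(V_m − b) − a/V_m² = (8.314)(596.4)/(0.363 − 0.0414) − 369/(0.363)²
  = 4958.5/0.32160 − 2800.4 = 15418 − 2800.4 = 12618 kPa
Z = PV_m/(RT) = (12618)(0.363)/((8.314)(596.4)) = 4580.3/4958.5 = 0.9237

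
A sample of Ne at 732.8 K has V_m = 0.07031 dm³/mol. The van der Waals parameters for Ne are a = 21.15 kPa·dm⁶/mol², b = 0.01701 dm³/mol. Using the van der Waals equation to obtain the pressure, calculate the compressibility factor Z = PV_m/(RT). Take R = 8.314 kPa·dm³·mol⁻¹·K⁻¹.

P = RT/(V_m − b) − a/V_m² = (8.314)(732.8)/(0.07031 − 0.01701) − 21.15/(0.07031)²
  = 6092.5/0.053300 − 4278.3 = 114306 − 4278.3 = 110028 kPa
Z = PV_m/(RT) = (110028)(0.07031)/((8.314)(732.8)) = 7736.1/6092.5 = 1.270

Z ≈ 1.270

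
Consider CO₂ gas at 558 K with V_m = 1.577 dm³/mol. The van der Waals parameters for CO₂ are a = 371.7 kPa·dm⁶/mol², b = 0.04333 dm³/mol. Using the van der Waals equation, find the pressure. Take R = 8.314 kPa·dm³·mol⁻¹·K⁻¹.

P ≈ 2875 kPa

P = RT/(V_m − b) − a/V_m²
RT/(V_m − b) = (8.314)(558)/(1.577 − 0.04333) = 4639.2/1.5337 = 3024.8 kPa
a/V_m² = 371.7/(1.577)² = 149.46 kPa
P = 3024.8 − 149.46 = 2875 kPa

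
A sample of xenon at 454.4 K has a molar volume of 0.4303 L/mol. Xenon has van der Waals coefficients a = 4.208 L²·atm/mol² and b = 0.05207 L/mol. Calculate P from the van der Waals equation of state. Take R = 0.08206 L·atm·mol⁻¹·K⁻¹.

P ≈ 75.86 atm

P = RT/(V_m − b) − a/V_m²
RT/(V_m − b) = (0.08206)(454.4)/(0.4303 − 0.05207) = 37.288/0.37823 = 98.586 atm
a/V_m² = 4.208/(0.4303)² = 22.727 atm
P = 98.586 − 22.727 = 75.86 atm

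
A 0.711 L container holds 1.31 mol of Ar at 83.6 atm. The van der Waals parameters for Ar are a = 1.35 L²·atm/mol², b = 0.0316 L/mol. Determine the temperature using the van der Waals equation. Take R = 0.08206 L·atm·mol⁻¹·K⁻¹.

T ≈ 549.3 K

T = (P + a n²/V²)(V − nb)/(nR)
P + a n²/V² = 83.6 + (1.35)(1.31)²/(0.711)² = 88.183 atm
V − nb = 0.711 − (1.31)(0.0316) = 0.66960 L
T = (88.183)(0.66960)/((1.31)(0.08206)) = 549.3 K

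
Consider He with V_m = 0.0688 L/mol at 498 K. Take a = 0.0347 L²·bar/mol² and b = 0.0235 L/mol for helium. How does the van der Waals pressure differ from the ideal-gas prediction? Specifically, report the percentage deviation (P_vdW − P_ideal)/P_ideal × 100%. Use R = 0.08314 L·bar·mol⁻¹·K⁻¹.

50.66 %

Ideal: P_ideal = RT/V_m = (0.08314)(498)/0.0688 = 601.798 bar
vdW: P = RT/(V_m − b) − a/V_m² = 41.4037/0.0453000 − 0.0347/0.00473344 = 913.989 − 7.33082 = 906.658 bar
% deviation = (906.658 − 601.798)/601.798 × 100% = 50.66%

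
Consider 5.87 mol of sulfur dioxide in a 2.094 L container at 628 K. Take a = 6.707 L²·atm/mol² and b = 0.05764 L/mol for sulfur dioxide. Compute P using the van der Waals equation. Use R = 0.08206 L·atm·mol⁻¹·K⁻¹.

P = nRT/(V − nb) − a n²/V²
nRT/(V − nb) = (5.87)(0.08206)(628)/(2.094 − 5.87×0.05764) = 302.50/1.7557 = 172.30 atm
a n²/V² = (6.707)(5.87)²/(2.094)² = 52.705 atm
P = 172.30 − 52.705 = 119.6 atm

P ≈ 119.6 atm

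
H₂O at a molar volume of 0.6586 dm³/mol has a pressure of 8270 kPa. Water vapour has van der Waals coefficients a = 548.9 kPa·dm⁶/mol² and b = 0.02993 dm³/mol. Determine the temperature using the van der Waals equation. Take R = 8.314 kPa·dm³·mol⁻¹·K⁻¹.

T ≈ 721.0 K

T = (P + a/V_m²)(V_m − b)/R
P + a/V_m² = 8270 + 548.9/(0.6586)² = 9535.5 kPa
V_m − b = 0.6586 − 0.02993 = 0.62867 dm³/mol
T = (9535.5)(0.62867)/8.314 = 721.0 K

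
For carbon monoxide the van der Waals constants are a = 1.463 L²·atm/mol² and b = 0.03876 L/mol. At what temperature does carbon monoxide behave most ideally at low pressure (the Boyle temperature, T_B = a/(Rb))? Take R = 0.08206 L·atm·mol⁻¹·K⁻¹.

For a van der Waals gas the second virial coefficient B₂ = b − a/(RT) vanishes at T_B = a/(Rb).
T_B = 1.463/(0.08206×0.03876) = 1.463/0.0031806 = 460.0 K

T_B ≈ 460.0 K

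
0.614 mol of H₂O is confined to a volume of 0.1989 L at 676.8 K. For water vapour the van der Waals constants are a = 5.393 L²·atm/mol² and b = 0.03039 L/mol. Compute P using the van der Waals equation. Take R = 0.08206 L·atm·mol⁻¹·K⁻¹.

P = nRT/(V − nb) − a n²/V²
nRT/(V − nb) = (0.614)(0.08206)(676.8)/(0.1989 − 0.614×0.03039) = 34.100/0.18024 = 189.19 atm
a n²/V² = (5.393)(0.614)²/(0.1989)² = 51.392 atm
P = 189.19 − 51.392 = 137.8 atm

P ≈ 137.8 atm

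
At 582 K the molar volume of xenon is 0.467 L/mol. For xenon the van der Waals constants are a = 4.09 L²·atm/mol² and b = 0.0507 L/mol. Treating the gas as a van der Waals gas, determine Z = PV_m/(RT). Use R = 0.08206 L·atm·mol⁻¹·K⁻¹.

P = RT/(V_m − b) − a/V_m² = (0.08206)(582)/(0.467 − 0.0507) − 4.09/(0.467)²
  = 47.759/0.41630 − 18.754 = 114.72 − 18.754 = 95.97 atm
Z = PV_m/(RT) = (95.97)(0.467)/((0.08206)(582)) = 44.818/47.759 = 0.9384

Z ≈ 0.9384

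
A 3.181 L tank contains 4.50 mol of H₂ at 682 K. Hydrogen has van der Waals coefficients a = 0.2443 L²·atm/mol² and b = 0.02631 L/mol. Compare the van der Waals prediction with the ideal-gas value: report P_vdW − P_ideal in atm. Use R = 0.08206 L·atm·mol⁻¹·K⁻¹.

ΔP ≈ 2.572 atm

Ideal: P_ideal = nRT/V = (4.50)(0.08206)(682)/3.181 = 79.1707 atm
vdW: P = nRT/(V − nb) − a n²/V² = 251.842/3.06261 − 4.94708/10.1188 = 82.2312 − 0.488900 = 81.7423 atm
ΔP = 81.7423 − 79.1707 = 2.572 atm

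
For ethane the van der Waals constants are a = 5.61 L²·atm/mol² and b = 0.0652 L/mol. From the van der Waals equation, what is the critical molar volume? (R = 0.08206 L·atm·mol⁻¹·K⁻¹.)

For a van der Waals gas, V_m,c = 3b.
V_m,c = 3×0.0652 = 0.1956 L/mol

V_m,c ≈ 0.1956 L/mol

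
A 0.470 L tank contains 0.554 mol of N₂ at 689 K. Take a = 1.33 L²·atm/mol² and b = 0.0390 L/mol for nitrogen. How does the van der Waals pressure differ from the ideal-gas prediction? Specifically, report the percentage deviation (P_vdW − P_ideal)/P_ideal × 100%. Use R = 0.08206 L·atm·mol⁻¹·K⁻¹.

Ideal: P_ideal = nRT/V = (0.554)(0.08206)(689)/0.470 = 66.6442 atm
vdW: P = nRT/(V − nb) − a n²/V² = 31.3228/0.448394 − 0.408198/0.220900 = 69.8555 − 1.84789 = 68.0076 atm
% deviation = (68.0076 − 66.6442)/66.6442 × 100% = 2.05%

2.05 %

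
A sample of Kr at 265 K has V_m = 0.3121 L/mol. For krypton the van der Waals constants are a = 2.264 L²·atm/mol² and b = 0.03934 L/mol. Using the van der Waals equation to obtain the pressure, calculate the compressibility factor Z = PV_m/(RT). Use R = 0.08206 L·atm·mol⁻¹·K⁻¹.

Z ≈ 0.8106

P = RT/(V_m − b) − a/V_m² = (0.08206)(265)/(0.3121 − 0.03934) − 2.264/(0.3121)²
  = 21.746/0.27276 − 23.243 = 79.726 − 23.243 = 56.483 atm
Z = PV_m/(RT) = (56.483)(0.3121)/((0.08206)(265)) = 17.628/21.746 = 0.8106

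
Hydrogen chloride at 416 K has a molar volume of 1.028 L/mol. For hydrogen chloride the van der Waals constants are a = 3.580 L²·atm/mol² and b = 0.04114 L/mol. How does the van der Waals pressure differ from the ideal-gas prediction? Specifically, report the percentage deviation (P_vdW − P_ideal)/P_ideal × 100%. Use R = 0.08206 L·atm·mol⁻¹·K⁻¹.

-6.03 %

Ideal: P_ideal = RT/V_m = (0.08206)(416)/1.028 = 33.2072 atm
vdW: P = RT/(V_m − b) − a/V_m² = 34.1370/0.986860 − 3.580/1.05678 = 34.5915 − 3.38765 = 31.2039 atm
% deviation = (31.2039 − 33.2072)/33.2072 × 100% = -6.03%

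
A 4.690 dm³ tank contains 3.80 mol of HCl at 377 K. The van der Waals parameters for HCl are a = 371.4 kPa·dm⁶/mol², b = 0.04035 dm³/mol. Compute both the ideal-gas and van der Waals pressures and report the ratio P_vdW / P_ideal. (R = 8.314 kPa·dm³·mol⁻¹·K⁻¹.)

P_vdW / P_ideal ≈ 0.9378

Ideal: P_ideal = nRT/V = (3.80)(8.314)(377)/4.690 = 2539.58 kPa
vdW: P = nRT/(V − nb) − a n²/V² = 11910.6/4.53667 − 5363.02/21.9961 = 2625.41 − 243.817 = 2381.59 kPa
Ratio = 2381.59/2539.58 = 0.9378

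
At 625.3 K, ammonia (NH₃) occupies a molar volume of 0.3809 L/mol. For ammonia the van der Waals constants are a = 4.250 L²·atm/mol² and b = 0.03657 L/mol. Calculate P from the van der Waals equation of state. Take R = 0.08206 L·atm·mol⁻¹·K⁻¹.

P = RT/(V_m − b) − a/V_m²
RT/(V_m − b) = (0.08206)(625.3)/(0.3809 − 0.03657) = 51.312/0.34433 = 149.02 atm
a/V_m² = 4.250/(0.3809)² = 29.293 atm
P = 149.02 − 29.293 = 119.7 atm

P ≈ 119.7 atm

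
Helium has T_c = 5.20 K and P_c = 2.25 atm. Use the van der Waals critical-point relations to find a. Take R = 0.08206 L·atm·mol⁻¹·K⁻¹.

a ≈ 0.03414 L²·atm/mol²

From T_c = 8a/(27Rb) and P_c = a/(27b²): a = 27 R² T_c²/(64 P_c).
a = 27×(0.08206)²×(5.20)²/(64×2.25) = 4.9162/144.00 = 0.03414 L²·atm/mol²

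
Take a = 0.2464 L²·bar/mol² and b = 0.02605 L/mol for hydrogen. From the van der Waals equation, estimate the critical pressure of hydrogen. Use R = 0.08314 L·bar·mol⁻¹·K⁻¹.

P_c ≈ 13.45 bar

For a van der Waals gas, P_c = a/(27b²).
P_c = 0.2464/(27×(0.02605)²) = 0.2464/0.018322 = 13.45 bar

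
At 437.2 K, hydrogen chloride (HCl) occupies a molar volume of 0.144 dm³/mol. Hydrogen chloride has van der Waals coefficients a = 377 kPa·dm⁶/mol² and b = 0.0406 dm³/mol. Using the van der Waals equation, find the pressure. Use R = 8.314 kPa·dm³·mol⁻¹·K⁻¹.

P = RT/(V_m − b) − a/V_m²
RT/(V_m − b) = (8.314)(437.2)/(0.144 − 0.0406) = 3634.9/0.10340 = 35154 kPa
a/V_m² = 377/(0.144)² = 18181 kPa
P = 35154 − 18181 = 16973 kPa

P ≈ 16973 kPa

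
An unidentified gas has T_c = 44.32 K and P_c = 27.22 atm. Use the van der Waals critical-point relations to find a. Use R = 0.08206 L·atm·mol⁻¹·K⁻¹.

a ≈ 0.2050 L²·atm/mol²

From T_c = 8a/(27Rb) and P_c = a/(27b²): a = 27 R² T_c²/(64 P_c).
a = 27×(0.08206)²×(44.32)²/(64×27.22) = 357.13/1742.1 = 0.2050 L²·atm/mol²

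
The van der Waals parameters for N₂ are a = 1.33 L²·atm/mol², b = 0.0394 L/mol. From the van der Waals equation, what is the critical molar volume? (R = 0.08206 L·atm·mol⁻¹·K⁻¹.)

V_m,c ≈ 0.1182 L/mol

For a van der Waals gas, V_m,c = 3b.
V_m,c = 3×0.0394 = 0.1182 L/mol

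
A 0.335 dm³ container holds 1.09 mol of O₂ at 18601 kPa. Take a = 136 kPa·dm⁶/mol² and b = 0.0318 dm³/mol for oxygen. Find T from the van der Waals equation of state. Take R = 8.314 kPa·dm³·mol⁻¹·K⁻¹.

T = (P + a n²/V²)(V − nb)/(nR)
P + a n²/V² = 18601 + (136)(1.09)²/(0.335)² = 20041 kPa
V − nb = 0.335 − (1.09)(0.0318) = 0.30034 dm³
T = (20041)(0.30034)/((1.09)(8.314)) = 664.2 K

T ≈ 664.2 K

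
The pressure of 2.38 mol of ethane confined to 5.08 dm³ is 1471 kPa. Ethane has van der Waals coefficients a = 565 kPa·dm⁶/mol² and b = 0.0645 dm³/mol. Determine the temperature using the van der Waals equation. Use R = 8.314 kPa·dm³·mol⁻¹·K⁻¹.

T ≈ 397.1 K

T = (P + a n²/V²)(V − nb)/(nR)
P + a n²/V² = 1471 + (565)(2.38)²/(5.08)² = 1595.0 kPa
V − nb = 5.08 − (2.38)(0.0645) = 4.9265 dm³
T = (1595.0)(4.9265)/((2.38)(8.314)) = 397.1 K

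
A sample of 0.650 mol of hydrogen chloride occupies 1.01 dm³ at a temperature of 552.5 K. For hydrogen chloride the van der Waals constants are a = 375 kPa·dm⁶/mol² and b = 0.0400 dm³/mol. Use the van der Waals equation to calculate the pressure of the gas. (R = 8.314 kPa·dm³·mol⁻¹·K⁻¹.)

P = nRT/(V − nb) − a n²/V²
nRT/(V − nb) = (0.650)(8.314)(552.5)/(1.01 − 0.650×0.0400) = 2985.8/0.98400 = 3034.3 kPa
a n²/V² = (375)(0.650)²/(1.01)² = 155.32 kPa
P = 3034.3 − 155.32 = 2879 kPa

P ≈ 2879 kPa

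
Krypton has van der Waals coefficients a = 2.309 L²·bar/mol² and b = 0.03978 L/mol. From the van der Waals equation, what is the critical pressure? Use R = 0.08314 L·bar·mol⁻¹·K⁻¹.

P_c ≈ 54.04 bar

For a van der Waals gas, P_c = a/(27b²).
P_c = 2.309/(27×(0.03978)²) = 2.309/0.042726 = 54.04 bar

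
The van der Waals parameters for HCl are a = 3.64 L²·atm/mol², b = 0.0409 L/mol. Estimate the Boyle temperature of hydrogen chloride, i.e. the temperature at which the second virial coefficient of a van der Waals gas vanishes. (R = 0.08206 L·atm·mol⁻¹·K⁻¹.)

T_B ≈ 1085 K

For a van der Waals gas the second virial coefficient B₂ = b − a/(RT) vanishes at T_B = a/(Rb).
T_B = 3.64/(0.08206×0.0409) = 3.64/0.0033563 = 1085 K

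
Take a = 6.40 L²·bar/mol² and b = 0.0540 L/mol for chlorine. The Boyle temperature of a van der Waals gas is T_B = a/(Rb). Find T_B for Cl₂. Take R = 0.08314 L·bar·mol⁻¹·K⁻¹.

T_B ≈ 1426 K

For a van der Waals gas the second virial coefficient B₂ = b − a/(RT) vanishes at T_B = a/(Rb).
T_B = 6.40/(0.08314×0.0540) = 6.40/0.0044896 = 1426 K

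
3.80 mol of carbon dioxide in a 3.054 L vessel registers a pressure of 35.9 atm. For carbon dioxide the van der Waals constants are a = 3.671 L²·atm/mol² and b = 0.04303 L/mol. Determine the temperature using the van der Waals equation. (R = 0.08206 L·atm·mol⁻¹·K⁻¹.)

T = (P + a n²/V²)(V − nb)/(nR)
P + a n²/V² = 35.9 + (3.671)(3.80)²/(3.054)² = 41.583 atm
V − nb = 3.054 − (3.80)(0.04303) = 2.8905 L
T = (41.583)(2.8905)/((3.80)(0.08206)) = 385.5 K

T ≈ 385.5 K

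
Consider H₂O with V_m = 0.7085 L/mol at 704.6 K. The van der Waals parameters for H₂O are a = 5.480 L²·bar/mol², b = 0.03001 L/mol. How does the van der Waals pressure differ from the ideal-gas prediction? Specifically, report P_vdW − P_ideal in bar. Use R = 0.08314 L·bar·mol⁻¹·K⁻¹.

Ideal: P_ideal = RT/V_m = (0.08314)(704.6)/0.7085 = 82.6823 bar
vdW: P = RT/(V_m − b) − a/V_m² = 58.5804/0.678490 − 5.480/0.501972 = 86.3394 − 10.9169 = 75.4225 bar
ΔP = 75.4225 − 82.6823 = -7.260 bar

ΔP ≈ -7.260 bar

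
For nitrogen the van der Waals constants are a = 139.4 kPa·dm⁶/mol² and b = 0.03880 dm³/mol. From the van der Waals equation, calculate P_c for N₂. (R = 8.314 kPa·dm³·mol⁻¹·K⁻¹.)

For a van der Waals gas, P_c = a/(27b²).
P_c = 139.4/(27×(0.03880)²) = 139.4/0.040647 = 3430 kPa

P_c ≈ 3430 kPa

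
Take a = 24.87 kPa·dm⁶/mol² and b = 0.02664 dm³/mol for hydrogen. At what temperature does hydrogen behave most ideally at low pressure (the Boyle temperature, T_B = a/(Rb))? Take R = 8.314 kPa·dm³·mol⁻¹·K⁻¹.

For a van der Waals gas the second virial coefficient B₂ = b − a/(RT) vanishes at T_B = a/(Rb).
T_B = 24.87/(8.314×0.02664) = 24.87/0.22148 = 112.3 K

T_B ≈ 112.3 K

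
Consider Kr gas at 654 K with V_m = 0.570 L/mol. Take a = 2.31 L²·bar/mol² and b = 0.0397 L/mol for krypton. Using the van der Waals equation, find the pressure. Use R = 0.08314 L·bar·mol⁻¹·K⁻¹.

P ≈ 95.42 bar

P = RT/(V_m − b) − a/V_m²
RT/(V_m − b) = (0.08314)(654)/(0.570 − 0.0397) = 54.374/0.53030 = 102.53 bar
a/V_m² = 2.31/(0.570)² = 7.1099 bar
P = 102.53 − 7.1099 = 95.42 bar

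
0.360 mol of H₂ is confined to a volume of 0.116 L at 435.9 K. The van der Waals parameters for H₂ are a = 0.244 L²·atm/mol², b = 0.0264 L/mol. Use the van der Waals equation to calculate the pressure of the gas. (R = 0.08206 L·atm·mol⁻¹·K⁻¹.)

P = nRT/(V − nb) − a n²/V²
nRT/(V − nb) = (0.360)(0.08206)(435.9)/(0.116 − 0.360×0.0264) = 12.877/0.10650 = 120.91 atm
a n²/V² = (0.244)(0.360)²/(0.116)² = 2.3501 atm
P = 120.91 − 2.3501 = 118.6 atm

P ≈ 118.6 atm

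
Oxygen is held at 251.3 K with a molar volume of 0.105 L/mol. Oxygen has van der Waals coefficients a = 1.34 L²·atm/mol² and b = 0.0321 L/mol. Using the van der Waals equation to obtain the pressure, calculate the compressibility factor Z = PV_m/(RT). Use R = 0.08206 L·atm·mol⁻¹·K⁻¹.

Z ≈ 0.8215

P = RT/(V_m − b) − a/V_m² = (0.08206)(251.3)/(0.105 − 0.0321) − 1.34/(0.105)²
  = 20.622/0.072900 − 121.54 = 282.88 − 121.54 = 161.34 atm
Z = PV_m/(RT) = (161.34)(0.105)/((0.08206)(251.3)) = 16.941/20.622 = 0.8215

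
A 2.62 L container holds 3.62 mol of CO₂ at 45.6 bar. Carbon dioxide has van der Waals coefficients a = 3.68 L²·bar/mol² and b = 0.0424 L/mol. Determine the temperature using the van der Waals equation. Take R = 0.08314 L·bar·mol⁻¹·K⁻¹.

T = (P + a n²/V²)(V − nb)/(nR)
P + a n²/V² = 45.6 + (3.68)(3.62)²/(2.62)² = 52.625 bar
V − nb = 2.62 − (3.62)(0.0424) = 2.4665 L
T = (52.625)(2.4665)/((3.62)(0.08314)) = 431.3 K

T ≈ 431.3 K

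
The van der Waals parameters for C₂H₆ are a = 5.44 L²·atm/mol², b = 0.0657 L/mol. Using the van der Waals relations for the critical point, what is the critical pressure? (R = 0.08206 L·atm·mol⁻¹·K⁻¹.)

For a van der Waals gas, P_c = a/(27b²).
P_c = 5.44/(27×(0.0657)²) = 5.44/0.11655 = 46.68 atm

P_c ≈ 46.68 atm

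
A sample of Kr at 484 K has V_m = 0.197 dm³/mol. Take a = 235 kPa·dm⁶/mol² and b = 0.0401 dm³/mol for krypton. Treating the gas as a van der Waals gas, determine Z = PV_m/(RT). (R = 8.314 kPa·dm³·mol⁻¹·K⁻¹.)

Z ≈ 0.9591

P = RT/(V_m − b) − a/V_m² = (8.314)(484)/(0.197 − 0.0401) − 235/(0.197)²
  = 4024.0/0.15690 − 6055.3 = 25647 − 6055.3 = 19592 kPa
Z = PV_m/(RT) = (19592)(0.197)/((8.314)(484)) = 3859.6/4024.0 = 0.9591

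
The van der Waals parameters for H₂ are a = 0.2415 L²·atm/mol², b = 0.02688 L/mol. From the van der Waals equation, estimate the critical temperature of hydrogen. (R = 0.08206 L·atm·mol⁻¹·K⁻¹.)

T_c ≈ 32.44 K

For a van der Waals gas, T_c = 8a/(27Rb).
T_c = 8×0.2415/(27×0.08206×0.02688) = 1.9320/0.059556 = 32.44 K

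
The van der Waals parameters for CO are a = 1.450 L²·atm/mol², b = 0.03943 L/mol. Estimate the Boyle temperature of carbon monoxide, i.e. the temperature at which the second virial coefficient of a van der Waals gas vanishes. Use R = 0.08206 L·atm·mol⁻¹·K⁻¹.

For a van der Waals gas the second virial coefficient B₂ = b − a/(RT) vanishes at T_B = a/(Rb).
T_B = 1.450/(0.08206×0.03943) = 1.450/0.0032356 = 448.1 K

T_B ≈ 448.1 K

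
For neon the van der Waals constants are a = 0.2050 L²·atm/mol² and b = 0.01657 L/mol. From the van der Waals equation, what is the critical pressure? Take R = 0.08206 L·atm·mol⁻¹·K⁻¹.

For a van der Waals gas, P_c = a/(27b²).
P_c = 0.2050/(27×(0.01657)²) = 0.2050/0.0074133 = 27.65 atm

P_c ≈ 27.65 atm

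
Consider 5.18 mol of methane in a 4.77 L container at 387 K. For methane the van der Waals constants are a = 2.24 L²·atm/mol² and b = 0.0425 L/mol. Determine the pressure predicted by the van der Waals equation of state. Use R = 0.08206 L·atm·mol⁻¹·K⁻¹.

P = nRT/(V − nb) − a n²/V²
nRT/(V − nb) = (5.18)(0.08206)(387)/(4.77 − 5.18×0.0425) = 164.50/4.5499 = 36.155 atm
a n²/V² = (2.24)(5.18)²/(4.77)² = 2.6416 atm
P = 36.155 − 2.6416 = 33.51 atm

P ≈ 33.51 atm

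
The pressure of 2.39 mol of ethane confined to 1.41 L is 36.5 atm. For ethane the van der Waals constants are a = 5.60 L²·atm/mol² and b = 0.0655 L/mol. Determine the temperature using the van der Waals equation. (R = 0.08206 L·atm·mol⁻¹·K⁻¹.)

T ≈ 336.1 K

T = (P + a n²/V²)(V − nb)/(nR)
P + a n²/V² = 36.5 + (5.60)(2.39)²/(1.41)² = 52.590 atm
V − nb = 1.41 − (2.39)(0.0655) = 1.2535 L
T = (52.590)(1.2535)/((2.39)(0.08206)) = 336.1 K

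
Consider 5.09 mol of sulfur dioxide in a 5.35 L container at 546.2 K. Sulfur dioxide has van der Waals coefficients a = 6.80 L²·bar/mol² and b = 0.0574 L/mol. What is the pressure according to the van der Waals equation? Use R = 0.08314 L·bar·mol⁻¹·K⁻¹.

P = nRT/(V − nb) − a n²/V²
nRT/(V − nb) = (5.09)(0.08314)(546.2)/(5.35 − 5.09×0.0574) = 231.14/5.0578 = 45.700 bar
a n²/V² = (6.80)(5.09)²/(5.35)² = 6.1551 bar
P = 45.700 − 6.1551 = 39.54 bar

P ≈ 39.54 bar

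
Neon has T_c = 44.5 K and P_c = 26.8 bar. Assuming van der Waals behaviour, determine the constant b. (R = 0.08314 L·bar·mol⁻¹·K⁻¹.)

From T_c = 8a/(27Rb) and P_c = a/(27b²): b = R T_c/(8 P_c).
b = (0.08314)(44.5)/(8×26.8) = 3.6997/214.40 = 0.01726 L/mol

b ≈ 0.01726 L/mol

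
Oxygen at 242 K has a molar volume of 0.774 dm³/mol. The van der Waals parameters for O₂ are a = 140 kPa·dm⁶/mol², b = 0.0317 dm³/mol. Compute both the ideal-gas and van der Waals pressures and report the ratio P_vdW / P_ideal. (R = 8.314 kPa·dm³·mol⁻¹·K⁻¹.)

P_vdW / P_ideal ≈ 0.9528

Ideal: P_ideal = RT/V_m = (8.314)(242)/0.774 = 2599.47 kPa
vdW: P = RT/(V_m − b) − a/V_m² = 2011.99/0.742300 − 140/0.599076 = 2710.48 − 233.693 = 2476.79 kPa
Ratio = 2476.79/2599.47 = 0.9528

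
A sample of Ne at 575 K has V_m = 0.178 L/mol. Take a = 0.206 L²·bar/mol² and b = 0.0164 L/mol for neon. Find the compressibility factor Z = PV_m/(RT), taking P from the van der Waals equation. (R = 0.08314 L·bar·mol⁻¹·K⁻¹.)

P = RT/(V_m − b) − a/V_m² = (0.08314)(575)/(0.178 − 0.0164) − 0.206/(0.178)²
  = 47.806/0.16160 − 6.5017 = 295.83 − 6.5017 = 289.33 bar
Z = PV_m/(RT) = (289.33)(0.178)/((0.08314)(575)) = 51.501/47.806 = 1.077

Z ≈ 1.077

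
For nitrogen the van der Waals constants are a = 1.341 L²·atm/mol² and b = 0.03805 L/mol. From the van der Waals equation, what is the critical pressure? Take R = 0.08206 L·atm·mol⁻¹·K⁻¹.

For a van der Waals gas, P_c = a/(27b²).
P_c = 1.341/(27×(0.03805)²) = 1.341/0.039091 = 34.30 atm

P_c ≈ 34.30 atm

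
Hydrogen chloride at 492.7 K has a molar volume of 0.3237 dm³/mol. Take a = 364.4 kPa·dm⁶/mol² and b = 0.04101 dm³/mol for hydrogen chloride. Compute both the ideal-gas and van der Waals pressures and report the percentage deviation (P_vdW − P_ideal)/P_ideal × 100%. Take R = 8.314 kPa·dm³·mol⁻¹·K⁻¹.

Ideal: P_ideal = RT/V_m = (8.314)(492.7)/0.3237 = 12654.6 kPa
vdW: P = RT/(V_m − b) − a/V_m² = 4096.31/0.282690 − 364.4/0.104782 = 14490.5 − 3477.70 = 11012.8 kPa
% deviation = (11012.8 − 12654.6)/12654.6 × 100% = -12.97%

-12.97 %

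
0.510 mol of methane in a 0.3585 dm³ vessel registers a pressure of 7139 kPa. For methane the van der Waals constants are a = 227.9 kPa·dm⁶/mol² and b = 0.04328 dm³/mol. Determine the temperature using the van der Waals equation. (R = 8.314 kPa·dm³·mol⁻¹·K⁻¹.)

T = (P + a n²/V²)(V − nb)/(nR)
P + a n²/V² = 7139 + (227.9)(0.510)²/(0.3585)² = 7600.2 kPa
V − nb = 0.3585 − (0.510)(0.04328) = 0.33643 dm³
T = (7600.2)(0.33643)/((0.510)(8.314)) = 603.0 K

T ≈ 603.0 K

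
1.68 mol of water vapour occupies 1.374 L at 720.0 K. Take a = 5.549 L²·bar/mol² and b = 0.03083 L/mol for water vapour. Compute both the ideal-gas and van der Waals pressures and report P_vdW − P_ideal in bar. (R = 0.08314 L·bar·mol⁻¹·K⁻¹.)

Ideal: P_ideal = nRT/V = (1.68)(0.08314)(720.0)/1.374 = 73.1922 bar
vdW: P = nRT/(V − nb) − a n²/V² = 100.566/1.32221 − 15.6615/1.88788 = 76.0590 − 8.29581 = 67.7632 bar
ΔP = 67.7632 − 73.1922 = -5.429 bar

ΔP ≈ -5.429 bar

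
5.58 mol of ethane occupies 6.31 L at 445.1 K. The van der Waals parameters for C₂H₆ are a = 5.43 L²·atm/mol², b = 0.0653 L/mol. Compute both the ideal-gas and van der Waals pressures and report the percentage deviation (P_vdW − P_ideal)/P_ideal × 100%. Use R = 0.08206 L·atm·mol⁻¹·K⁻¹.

Ideal: P_ideal = nRT/V = (5.58)(0.08206)(445.1)/6.31 = 32.2994 atm
vdW: P = nRT/(V − nb) − a n²/V² = 203.809/5.94563 − 169.071/39.8161 = 34.2788 − 4.24630 = 30.0325 atm
% deviation = (30.0325 − 32.2994)/32.2994 × 100% = -7.02%

-7.02 %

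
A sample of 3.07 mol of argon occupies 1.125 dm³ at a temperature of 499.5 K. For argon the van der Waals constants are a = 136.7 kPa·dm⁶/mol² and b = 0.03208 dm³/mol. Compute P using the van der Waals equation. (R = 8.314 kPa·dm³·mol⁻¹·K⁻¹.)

P ≈ 11402 kPa

P = nRT/(V − nb) − a n²/V²
nRT/(V − nb) = (3.07)(8.314)(499.5)/(1.125 − 3.07×0.03208) = 12749/1.0265 = 12420 kPa
a n²/V² = (136.7)(3.07)²/(1.125)² = 1018.0 kPa
P = 12420 − 1018.0 = 11402 kPa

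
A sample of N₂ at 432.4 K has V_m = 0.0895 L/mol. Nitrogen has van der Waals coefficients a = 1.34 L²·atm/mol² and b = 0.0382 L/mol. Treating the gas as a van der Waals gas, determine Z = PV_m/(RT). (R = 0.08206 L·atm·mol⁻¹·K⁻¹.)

Z ≈ 1.323

P = RT/(V_m − b) − a/V_m² = (0.08206)(432.4)/(0.0895 − 0.0382) − 1.34/(0.0895)²
  = 35.483/0.051300 − 167.29 = 691.68 − 167.29 = 524.39 atm
Z = PV_m/(RT) = (524.39)(0.0895)/((0.08206)(432.4)) = 46.933/35.483 = 1.323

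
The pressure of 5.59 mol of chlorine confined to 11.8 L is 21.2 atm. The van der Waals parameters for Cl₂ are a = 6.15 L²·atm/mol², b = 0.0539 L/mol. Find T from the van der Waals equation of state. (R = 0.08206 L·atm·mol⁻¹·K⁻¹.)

T ≈ 566.0 K

T = (P + a n²/V²)(V − nb)/(nR)
P + a n²/V² = 21.2 + (6.15)(5.59)²/(11.8)² = 22.580 atm
V − nb = 11.8 − (5.59)(0.0539) = 11.499 L
T = (22.580)(11.499)/((5.59)(0.08206)) = 566.0 K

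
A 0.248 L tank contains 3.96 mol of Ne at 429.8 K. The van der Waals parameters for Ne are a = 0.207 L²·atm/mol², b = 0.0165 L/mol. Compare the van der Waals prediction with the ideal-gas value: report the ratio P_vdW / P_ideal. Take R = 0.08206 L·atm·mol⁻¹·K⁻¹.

P_vdW / P_ideal ≈ 1.264

Ideal: P_ideal = nRT/V = (3.96)(0.08206)(429.8)/0.248 = 563.172 atm
vdW: P = nRT/(V − nb) − a n²/V² = 139.667/0.182660 − 3.24609/0.0615040 = 764.628 − 52.7785 = 711.850 atm
Ratio = 711.850/563.172 = 1.264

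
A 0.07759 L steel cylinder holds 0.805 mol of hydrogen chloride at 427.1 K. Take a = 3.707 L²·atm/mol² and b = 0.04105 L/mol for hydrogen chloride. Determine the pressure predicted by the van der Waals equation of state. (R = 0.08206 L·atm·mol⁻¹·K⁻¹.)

P = nRT/(V − nb) − a n²/V²
nRT/(V − nb) = (0.805)(0.08206)(427.1)/(0.07759 − 0.805×0.04105) = 28.213/0.044545 = 633.36 atm
a n²/V² = (3.707)(0.805)²/(0.07759)² = 399.03 atm
P = 633.36 − 399.03 = 234.3 atm

P ≈ 234.3 atm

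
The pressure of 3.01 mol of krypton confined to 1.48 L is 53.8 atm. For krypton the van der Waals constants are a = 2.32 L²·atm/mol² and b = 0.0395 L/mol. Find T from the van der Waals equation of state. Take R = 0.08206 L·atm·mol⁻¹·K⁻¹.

T = (P + a n²/V²)(V − nb)/(nR)
P + a n²/V² = 53.8 + (2.32)(3.01)²/(1.48)² = 63.396 atm
V − nb = 1.48 − (3.01)(0.0395) = 1.3611 L
T = (63.396)(1.3611)/((3.01)(0.08206)) = 349.3 K

T ≈ 349.3 K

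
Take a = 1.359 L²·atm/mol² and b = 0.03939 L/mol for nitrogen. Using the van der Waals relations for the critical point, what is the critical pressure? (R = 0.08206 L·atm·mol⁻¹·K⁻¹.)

For a van der Waals gas, P_c = a/(27b²).
P_c = 1.359/(27×(0.03939)²) = 1.359/0.041892 = 32.44 atm

P_c ≈ 32.44 atm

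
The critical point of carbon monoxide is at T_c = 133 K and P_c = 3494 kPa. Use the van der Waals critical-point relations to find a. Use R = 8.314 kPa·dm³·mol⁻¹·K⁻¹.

a ≈ 147.6 kPa·dm⁶/mol²

From T_c = 8a/(27Rb) and P_c = a/(27b²): a = 27 R² T_c²/(64 P_c).
a = 27×(8.314)²×(133)²/(64×3494) = 33013159/223616 = 147.6 kPa·dm⁶/mol²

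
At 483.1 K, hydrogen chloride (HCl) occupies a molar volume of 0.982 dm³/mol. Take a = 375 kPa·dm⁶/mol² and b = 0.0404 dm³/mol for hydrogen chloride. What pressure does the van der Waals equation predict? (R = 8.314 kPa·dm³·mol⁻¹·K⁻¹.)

P = RT/(V_m − b) − a/V_m²
RT/(V_m − b) = (8.314)(483.1)/(0.982 − 0.0404) = 4016.5/0.94160 = 4265.6 kPa
a/V_m² = 375/(0.982)² = 388.87 kPa
P = 4265.6 − 388.87 = 3877 kPa

P ≈ 3877 kPa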